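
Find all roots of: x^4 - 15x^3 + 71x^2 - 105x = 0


The constant term is 0, so x = 0 is a root. Factor out x:
  x^3 - 15x^2 + 71x - 105 = 0
Let p(x) = x^3 - 15x^2 + 71x - 105. By the rational root theorem (leading coefficient 1), any rational root is an integer divisor of 105: try ±1, ±2, ... in turn.
Test x = 1: value = -48 ≠ 0.
Test x = -1: value = -192 ≠ 0.
Test x = 3: value = 0 ✓, so (x - 3) is a factor.
Synthetic division by (x - 3): bring down 1; 1(3) - 15 = -12; (-12)(3) + 71 = 35; 35(3) - 105 = 0 → quotient x^2 - 12x + 35, remainder 0.
Solve the quadratic x^2 - 12x + 35 = 0: discriminant = (-12)^2 - 4(1)(35) = 144 - 140 = 4.
sqrt(4) = 2, so x = (12 ± 2)/2: x = 7 or x = 5.
Collecting all roots found:

x = 0, x = 3, x = 5, x = 7


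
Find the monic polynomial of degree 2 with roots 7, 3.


A monic polynomial with roots 7, 3 is:
p(x) = (x - 7)(x - 3)
After multiplying by (x - 7): x - 7
After multiplying by (x - 3): x^2 - 10x + 21

x^2 - 10x + 21


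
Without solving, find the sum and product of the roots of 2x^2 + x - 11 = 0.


By Vieta's formulas for ax^2 + bx + c = 0:
  Sum of roots = -b/a
  Product of roots = c/a

Here a = 2, b = 1, c = -11
Sum = -(1)/2 = -1/2
Product = -11/2 = -11/2

Sum = -1/2, Product = -11/2


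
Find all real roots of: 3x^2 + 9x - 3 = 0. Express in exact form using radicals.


Using the quadratic formula: x = (-b ± sqrt(b^2 - 4ac)) / (2a)
Here a = 3, b = 9, c = -3
Discriminant = b^2 - 4ac = 9^2 - 4(3)(-3) = 81 + 36 = 117
Since discriminant = 117 > 0, there are two real roots.
x = (-9 ± 3*sqrt(13)) / 6
Simplifying: x = (-3 ± sqrt(13)) / 2
Numerically: x ≈ 0.3028 or x ≈ -3.3028

x = (-3 + sqrt(13)) / 2 or x = (-3 - sqrt(13)) / 2


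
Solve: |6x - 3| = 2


An absolute value equation |expr| = 2 gives two cases:
Case 1: 6x - 3 = 2
  6x = 5, so x = 5/6
Case 2: 6x - 3 = -2
  6x = 1, so x = 1/6

x = 1/6, x = 5/6


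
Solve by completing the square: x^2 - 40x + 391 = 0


Start: x^2 - 40x + 391 = 0
Move constant: x^2 - 40x = -391
Half of -40 is -20, squared is 400
Add 400 to both sides: x^2 - 40x + 400 = 9
(x - 20)^2 = 9
x - 20 = ±3
x = 20 + 3 = 23 or x = 20 - 3 = 17

x = 17, x = 23


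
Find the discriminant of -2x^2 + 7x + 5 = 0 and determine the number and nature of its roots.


For ax^2 + bx + c = 0, discriminant D = b^2 - 4ac
Here a = -2, b = 7, c = 5
D = (7)^2 - 4(-2)(5) = 49 + 40 = 89

D = 89 > 0 but not a perfect square
The equation has 2 distinct real irrational roots.

Discriminant = 89, 2 distinct real irrational roots


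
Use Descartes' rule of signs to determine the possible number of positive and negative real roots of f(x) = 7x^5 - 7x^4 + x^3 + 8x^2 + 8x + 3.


Descartes' rule of signs:

For positive roots, count sign changes in f(x) = 7x^5 - 7x^4 + x^3 + 8x^2 + 8x + 3:
Signs of coefficients: +, -, +, +, +, +
Number of sign changes: 2
Possible positive real roots: 2, 0

For negative roots, examine f(-x) = -7x^5 - 7x^4 - x^3 + 8x^2 - 8x + 3:
Signs of coefficients: -, -, -, +, -, +
Number of sign changes: 3
Possible negative real roots: 3, 1

Positive roots: 2 or 0; Negative roots: 3 or 1


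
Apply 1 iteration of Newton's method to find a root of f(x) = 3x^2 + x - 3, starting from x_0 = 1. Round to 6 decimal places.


Newton's method: x_(n+1) = x_n - f(x_n)/f'(x_n)
f(x) = 3x^2 + x - 3
f'(x) = 6x + 1

Iteration 1:
  f(1.000000) = 1.000000
  f'(1.000000) = 7.000000
  x_1 = 1.000000 - (1.000000)/(7.000000) = 0.857143

x_1 = 0.857143


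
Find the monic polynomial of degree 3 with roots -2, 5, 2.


A monic polynomial with roots -2, 5, 2 is:
p(x) = (x + 2)(x - 5)(x - 2)
After multiplying by (x + 2): x + 2
After multiplying by (x - 5): x^2 - 3x - 10
After multiplying by (x - 2): x^3 - 5x^2 - 4x + 20

x^3 - 5x^2 - 4x + 20


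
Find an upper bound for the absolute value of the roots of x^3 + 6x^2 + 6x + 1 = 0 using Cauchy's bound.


Cauchy's bound: all roots r satisfy |r| <= 1 + max(|a_i/a_n|) for i = 0,...,n-1
where a_n is the leading coefficient.

Coefficients: [1, 6, 6, 1]
Leading coefficient a_n = 1
Ratios |a_i/a_n|: 6, 6, 1
Maximum ratio: 6
Cauchy's bound: |r| <= 1 + 6 = 7

Upper bound = 7


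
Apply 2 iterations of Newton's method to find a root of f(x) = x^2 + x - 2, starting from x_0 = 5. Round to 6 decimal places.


Newton's method: x_(n+1) = x_n - f(x_n)/f'(x_n)
f(x) = x^2 + x - 2
f'(x) = 2x + 1

Iteration 1:
  f(5.000000) = 28.000000
  f'(5.000000) = 11.000000
  x_1 = 5.000000 - (28.000000)/(11.000000) = 2.454545

Iteration 2:
  f(2.454545) = 6.479339
  f'(2.454545) = 5.909091
  x_2 = 2.454545 - (6.479339)/(5.909091) = 1.358042

x_2 = 1.358042


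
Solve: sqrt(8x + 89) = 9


Square both sides: 8x + 89 = 9^2 = 81
8x = 81 - 89 = -8
x = -1
Check: sqrt(8*(-1) + 89) = sqrt(81) = 9 ✓

x = -1


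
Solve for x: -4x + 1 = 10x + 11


Starting with: -4x + 1 = 10x + 11
Move all x terms to left: (-4 - 10)x = 11 - 1
Simplify: -14x = 10
Divide both sides by -14: x = -5/7

x = -5/7


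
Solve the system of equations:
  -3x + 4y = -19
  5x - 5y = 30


Using Cramer's rule:
Determinant D = (-3)(-5) - (5)(4) = 15 - 20 = -5
Dx = (-19)(-5) - (30)(4) = 95 - 120 = -25
Dy = (-3)(30) - (5)(-19) = -90 + 95 = 5
x = Dx/D = -25/-5 = 5
y = Dy/D = 5/-5 = -1

x = 5, y = -1


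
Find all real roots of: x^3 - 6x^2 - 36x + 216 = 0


Let p(x) = x^3 - 6x^2 - 36x + 216. By the rational root theorem (leading coefficient 1), any rational root is an integer divisor of 216: try ±1, ±2, ... in turn.
Test x = 1: value = 175 ≠ 0.
Test x = -1: value = 245 ≠ 0.
Test x = 2: value = 128 ≠ 0.
Test x = -2: value = 256 ≠ 0.
Test x = 3: value = 81 ≠ 0.
Test x = -3: value = 243 ≠ 0.
Test x = 4: value = 40 ≠ 0.
Test x = -4: value = 200 ≠ 0.
Test x = 6: value = 0 ✓, so (x - 6) is a factor.
Synthetic division by (x - 6): bring down 1; 1(6) - 6 = 0; 0(6) - 36 = -36; (-36)(6) + 216 = 0 → quotient x^2 - 36, remainder 0.
Solve the quadratic x^2 - 36 = 0: discriminant = 0^2 - 4(1)(-36) = 0 + 144 = 144.
sqrt(144) = 12, so x = (0 ± 12)/2: x = 6 or x = -6.

x = -6, x = 6 (multiplicity 2)


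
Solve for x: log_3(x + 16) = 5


Convert to exponential form: x + 16 = 3^5 = 243
x = 243 - 16 = 227
Check: log_3(227 + 16) = log_3(243) = log_3(243) = 5 ✓

x = 227


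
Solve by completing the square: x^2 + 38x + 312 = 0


Start: x^2 + 38x + 312 = 0
Move constant: x^2 + 38x = -312
Half of 38 is 19, squared is 361
Add 361 to both sides: x^2 + 38x + 361 = 49
(x + 19)^2 = 49
x + 19 = ±7
x = -19 + 7 = -12 or x = -19 - 7 = -26

x = -26, x = -12


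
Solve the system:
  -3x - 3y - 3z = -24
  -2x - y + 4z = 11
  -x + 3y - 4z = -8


Using Cramer's rule. Expand each determinant along the first row.
D  = (-3)*[(-1)*(-4) - 4*3] - (-3)*[(-2)*(-4) - 4*(-1)] + (-3)*[(-2)*3 - (-1)*(-1)]
  = (-3)*(-8) - (-3)*(12) + (-3)*(-7) = 81
Dx = (-24)*[(-1)*(-4) - 4*3] - (-3)*[11*(-4) - 4*(-8)] + (-3)*[11*3 - (-1)*(-8)]
  = (-24)*(-8) - (-3)*(-12) + (-3)*(25) = 81
Dy = (-3)*[11*(-4) - 4*(-8)] - (-24)*[(-2)*(-4) - 4*(-1)] + (-3)*[(-2)*(-8) - 11*(-1)]
  = (-3)*(-12) - (-24)*(12) + (-3)*(27) = 243
Dz = (-3)*[(-1)*(-8) - 11*3] - (-3)*[(-2)*(-8) - 11*(-1)] + (-24)*[(-2)*3 - (-1)*(-1)]
  = (-3)*(-25) - (-3)*(27) + (-24)*(-7) = 324
x = Dx/D = 81/81 = 1, y = Dy/D = 243/81 = 3, z = Dz/D = 324/81 = 4
Check eq1: (-3)(1) + (-3)(3) + (-3)(4) = -24 = -24 ✓
Check eq2: (-2)(1) + (-1)(3) + (4)(4) = 11 = 11 ✓
Check eq3: (-1)(1) + (3)(3) + (-4)(4) = -8 = -8 ✓

x = 1, y = 3, z = 4


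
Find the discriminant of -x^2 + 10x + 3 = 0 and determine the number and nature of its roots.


For ax^2 + bx + c = 0, discriminant D = b^2 - 4ac
Here a = -1, b = 10, c = 3
D = (10)^2 - 4(-1)(3) = 100 + 12 = 112

D = 112 > 0 but not a perfect square
The equation has 2 distinct real irrational roots.

Discriminant = 112, 2 distinct real irrational roots


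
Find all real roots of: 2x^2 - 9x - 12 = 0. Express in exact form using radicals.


Using the quadratic formula: x = (-b ± sqrt(b^2 - 4ac)) / (2a)
Here a = 2, b = -9, c = -12
Discriminant = b^2 - 4ac = (-9)^2 - 4(2)(-12) = 81 + 96 = 177
Since discriminant = 177 > 0, there are two real roots.
x = (9 ± sqrt(177)) / 4
Numerically: x ≈ 5.5760 or x ≈ -1.0760

x = (9 + sqrt(177)) / 4 or x = (9 - sqrt(177)) / 4


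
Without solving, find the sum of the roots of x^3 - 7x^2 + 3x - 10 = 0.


By Vieta's formulas for x^3 + bx^2 + cx + d = 0:
  r1 + r2 + r3 = -b/a = 7
  r1*r2 + r1*r3 + r2*r3 = c/a = 3
  r1*r2*r3 = -d/a = 10


Sum = 7


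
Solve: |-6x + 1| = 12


An absolute value equation |expr| = 12 gives two cases:
Case 1: -6x + 1 = 12
  -6x = 11, so x = -11/6
Case 2: -6x + 1 = -12
  -6x = -13, so x = 13/6

x = -11/6, x = 13/6


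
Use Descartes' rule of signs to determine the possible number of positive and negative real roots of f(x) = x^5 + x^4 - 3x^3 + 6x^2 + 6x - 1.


Descartes' rule of signs:

For positive roots, count sign changes in f(x) = x^5 + x^4 - 3x^3 + 6x^2 + 6x - 1:
Signs of coefficients: +, +, -, +, +, -
Number of sign changes: 3
Possible positive real roots: 3, 1

For negative roots, examine f(-x) = -x^5 + x^4 + 3x^3 + 6x^2 - 6x - 1:
Signs of coefficients: -, +, +, +, -, -
Number of sign changes: 2
Possible negative real roots: 2, 0

Positive roots: 3 or 1; Negative roots: 2 or 0


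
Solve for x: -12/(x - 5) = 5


Multiply both sides by (x - 5): -12 = 5(x - 5)
Distribute: -12 = 5x - 25
5x = -12 + 25 = 13
x = 13/5

x = 13/5


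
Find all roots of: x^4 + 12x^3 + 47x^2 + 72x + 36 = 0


Let p(x) = x^4 + 12x^3 + 47x^2 + 72x + 36. By the rational root theorem (leading coefficient 1), any rational root is an integer divisor of 36: try ±1, ±2, ... in turn.
Test x = 1: value = 168 ≠ 0.
Test x = -1: value = 0 ✓, so (x + 1) is a factor.
Synthetic division by (x + 1): bring down 1; 1(-1) + 12 = 11; 11(-1) + 47 = 36; 36(-1) + 72 = 36; 36(-1) + 36 = 0 → quotient x^3 + 11x^2 + 36x + 36, remainder 0.
Continue with the quotient x^3 + 11x^2 + 36x + 36 (candidates must divide 36; re-test x = -1 first in case it repeats).
Test x = -1: value = 10 ≠ 0.
Test x = 2: value = 160 ≠ 0.
Test x = -2: value = 0 ✓, so (x + 2) is a factor.
Synthetic division by (x + 2): bring down 1; 1(-2) + 11 = 9; 9(-2) + 36 = 18; 18(-2) + 36 = 0 → quotient x^2 + 9x + 18, remainder 0.
Solve the quadratic x^2 + 9x + 18 = 0: discriminant = 9^2 - 4(1)(18) = 81 - 72 = 9.
sqrt(9) = 3, so x = (-9 ± 3)/2: x = -3 or x = -6.
Collecting all roots found:

x = -6, x = -3, x = -2, x = -1


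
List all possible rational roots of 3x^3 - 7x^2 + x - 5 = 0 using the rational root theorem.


Rational root theorem: possible roots are ±p/q where:
  p divides the constant term (-5): p ∈ {1, 5}
  q divides the leading coefficient (3): q ∈ {1, 3}

All possible rational roots: -5, -5/3, -1, -1/3, 1/3, 1, 5/3, 5

-5, -5/3, -1, -1/3, 1/3, 1, 5/3, 5


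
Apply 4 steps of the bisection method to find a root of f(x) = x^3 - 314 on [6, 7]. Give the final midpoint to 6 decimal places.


f(x) = x^3 - 314
f(6) = -98 < 0
f(7) = 29 > 0

Step 1: midpoint = (6.000000 + 7.000000)/2 = 6.500000
  f(6.500000) = -39.375000
  f(mid) < 0, so root is in [6.500000, 7.000000]

Step 2: midpoint = (6.500000 + 7.000000)/2 = 6.750000
  f(6.750000) = -6.453125
  f(mid) < 0, so root is in [6.750000, 7.000000]

Step 3: midpoint = (6.750000 + 7.000000)/2 = 6.875000
  f(6.875000) = 10.951172
  f(mid) > 0, so root is in [6.750000, 6.875000]

Step 4: midpoint = (6.750000 + 6.875000)/2 = 6.812500
  f(6.812500) = 2.169189
  f(mid) > 0, so root is in [6.750000, 6.812500]

midpoint = 6.812500


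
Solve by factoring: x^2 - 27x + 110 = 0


We need two numbers that multiply to 110 and add to -27.
Those numbers are -5 and -22 (since (-5) * (-22) = 110 and (-5) + (-22) = -27).
So x^2 - 27x + 110 = (x - 5)(x - 22) = 0
Setting each factor to zero: x = 5 or x = 22

x = 5, x = 22


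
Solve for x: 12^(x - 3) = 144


Express both sides with the same base.
144 = 12^2
Since the bases match, equate exponents: x - 3 = 2
So x = 2 - (-3) = 5

x = 5


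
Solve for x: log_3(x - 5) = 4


Convert to exponential form: x - 5 = 3^4 = 81
x = 81 + 5 = 86
Check: log_3(86 - 5) = log_3(81) = log_3(81) = 4 ✓

x = 86


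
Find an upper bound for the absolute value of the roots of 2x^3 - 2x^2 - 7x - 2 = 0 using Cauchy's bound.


Cauchy's bound: all roots r satisfy |r| <= 1 + max(|a_i/a_n|) for i = 0,...,n-1
where a_n is the leading coefficient.

Coefficients: [2, -2, -7, -2]
Leading coefficient a_n = 2
Ratios |a_i/a_n|: 1, 7/2, 1
Maximum ratio: 7/2
Cauchy's bound: |r| <= 1 + 7/2 = 9/2

Upper bound = 9/2


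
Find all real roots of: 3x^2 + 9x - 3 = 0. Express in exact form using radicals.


Using the quadratic formula: x = (-b ± sqrt(b^2 - 4ac)) / (2a)
Here a = 3, b = 9, c = -3
Discriminant = b^2 - 4ac = 9^2 - 4(3)(-3) = 81 + 36 = 117
Since discriminant = 117 > 0, there are two real roots.
x = (-9 ± 3*sqrt(13)) / 6
Simplifying: x = (-3 ± sqrt(13)) / 2
Numerically: x ≈ 0.3028 or x ≈ -3.3028

x = (-3 + sqrt(13)) / 2 or x = (-3 - sqrt(13)) / 2


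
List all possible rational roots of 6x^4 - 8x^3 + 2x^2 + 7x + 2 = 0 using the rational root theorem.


Rational root theorem: possible roots are ±p/q where:
  p divides the constant term (2): p ∈ {1, 2}
  q divides the leading coefficient (6): q ∈ {1, 2, 3, 6}

All possible rational roots: -2, -1, -2/3, -1/2, -1/3, -1/6, 1/6, 1/3, 1/2, 2/3, 1, 2

-2, -1, -2/3, -1/2, -1/3, -1/6, 1/6, 1/3, 1/2, 2/3, 1, 2


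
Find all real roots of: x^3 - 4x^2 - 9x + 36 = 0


Let p(x) = x^3 - 4x^2 - 9x + 36. By the rational root theorem (leading coefficient 1), any rational root is an integer divisor of 36: try ±1, ±2, ... in turn.
Test x = 1: value = 24 ≠ 0.
Test x = -1: value = 40 ≠ 0.
Test x = 2: value = 10 ≠ 0.
Test x = -2: value = 30 ≠ 0.
Test x = 3: value = 0 ✓, so (x - 3) is a factor.
Synthetic division by (x - 3): bring down 1; 1(3) - 4 = -1; (-1)(3) - 9 = -12; (-12)(3) + 36 = 0 → quotient x^2 - x - 12, remainder 0.
Solve the quadratic x^2 - x - 12 = 0: discriminant = (-1)^2 - 4(1)(-12) = 1 + 48 = 49.
sqrt(49) = 7, so x = (1 ± 7)/2: x = 4 or x = -3.

x = -3, x = 3, x = 4


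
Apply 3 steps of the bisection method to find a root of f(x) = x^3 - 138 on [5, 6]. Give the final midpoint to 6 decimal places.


f(x) = x^3 - 138
f(5) = -13 < 0
f(6) = 78 > 0

Step 1: midpoint = (5.000000 + 6.000000)/2 = 5.500000
  f(5.500000) = 28.375000
  f(mid) > 0, so root is in [5.000000, 5.500000]

Step 2: midpoint = (5.000000 + 5.500000)/2 = 5.250000
  f(5.250000) = 6.703125
  f(mid) > 0, so root is in [5.000000, 5.250000]

Step 3: midpoint = (5.000000 + 5.250000)/2 = 5.125000
  f(5.125000) = -3.388672
  f(mid) < 0, so root is in [5.125000, 5.250000]

midpoint = 5.125000


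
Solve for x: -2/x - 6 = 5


Subtract -6 from both sides: -2/x = 11
Multiply both sides by x: -2 = 11 * x
Divide by 11: x = -2/11

x = -2/11


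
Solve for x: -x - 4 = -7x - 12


Starting with: -x - 4 = -7x - 12
Move all x terms to left: (-1 + 7)x = -12 + 4
Simplify: 6x = -8
Divide both sides by 6: x = -4/3

x = -4/3


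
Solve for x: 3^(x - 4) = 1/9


Express both sides with the same base.
1/9 = 3^(-2)
Since the bases match, equate exponents: x - 4 = -2
So x = -2 - (-4) = 2

x = 2


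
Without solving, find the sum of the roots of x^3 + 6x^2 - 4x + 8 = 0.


By Vieta's formulas for x^3 + bx^2 + cx + d = 0:
  r1 + r2 + r3 = -b/a = -6
  r1*r2 + r1*r3 + r2*r3 = c/a = -4
  r1*r2*r3 = -d/a = -8


Sum = -6


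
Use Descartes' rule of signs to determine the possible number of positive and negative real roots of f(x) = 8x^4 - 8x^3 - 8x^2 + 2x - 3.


Descartes' rule of signs:

For positive roots, count sign changes in f(x) = 8x^4 - 8x^3 - 8x^2 + 2x - 3:
Signs of coefficients: +, -, -, +, -
Number of sign changes: 3
Possible positive real roots: 3, 1

For negative roots, examine f(-x) = 8x^4 + 8x^3 - 8x^2 - 2x - 3:
Signs of coefficients: +, +, -, -, -
Number of sign changes: 1
Possible negative real roots: 1

Positive roots: 3 or 1; Negative roots: 1


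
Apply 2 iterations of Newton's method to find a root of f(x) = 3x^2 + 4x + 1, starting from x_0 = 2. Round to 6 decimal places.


Newton's method: x_(n+1) = x_n - f(x_n)/f'(x_n)
f(x) = 3x^2 + 4x + 1
f'(x) = 6x + 4

Iteration 1:
  f(2.000000) = 21.000000
  f'(2.000000) = 16.000000
  x_1 = 2.000000 - (21.000000)/(16.000000) = 0.687500

Iteration 2:
  f(0.687500) = 5.167969
  f'(0.687500) = 8.125000
  x_2 = 0.687500 - (5.167969)/(8.125000) = 0.051442

x_2 = 0.051442


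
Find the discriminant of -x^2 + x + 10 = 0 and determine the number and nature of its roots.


For ax^2 + bx + c = 0, discriminant D = b^2 - 4ac
Here a = -1, b = 1, c = 10
D = (1)^2 - 4(-1)(10) = 1 + 40 = 41

D = 41 > 0 but not a perfect square
The equation has 2 distinct real irrational roots.

Discriminant = 41, 2 distinct real irrational roots


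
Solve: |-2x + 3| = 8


An absolute value equation |expr| = 8 gives two cases:
Case 1: -2x + 3 = 8
  -2x = 5, so x = -5/2
Case 2: -2x + 3 = -8
  -2x = -11, so x = 11/2

x = -5/2, x = 11/2


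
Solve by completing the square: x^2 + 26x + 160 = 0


Start: x^2 + 26x + 160 = 0
Move constant: x^2 + 26x = -160
Half of 26 is 13, squared is 169
Add 169 to both sides: x^2 + 26x + 169 = 9
(x + 13)^2 = 9
x + 13 = ±3
x = -13 + 3 = -10 or x = -13 - 3 = -16

x = -16, x = -10


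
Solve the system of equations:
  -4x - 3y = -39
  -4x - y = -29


Using Cramer's rule:
Determinant D = (-4)(-1) - (-4)(-3) = 4 - 12 = -8
Dx = (-39)(-1) - (-29)(-3) = 39 - 87 = -48
Dy = (-4)(-29) - (-4)(-39) = 116 - 156 = -40
x = Dx/D = -48/-8 = 6
y = Dy/D = -40/-8 = 5

x = 6, y = 5


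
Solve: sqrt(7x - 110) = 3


Square both sides: 7x - 110 = 3^2 = 9
7x = 9 + 110 = 119
x = 17
Check: sqrt(7*17 - 110) = sqrt(9) = 3 ✓

x = 17


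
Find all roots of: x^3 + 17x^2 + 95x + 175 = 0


Let p(x) = x^3 + 17x^2 + 95x + 175. By the rational root theorem (leading coefficient 1), any rational root is an integer divisor of 175: try ±1, ±2, ... in turn.
Test x = 1: value = 288 ≠ 0.
Test x = -1: value = 96 ≠ 0.
Test x = 5: value = 1200 ≠ 0.
Test x = -5: value = 0 ✓, so (x + 5) is a factor.
Synthetic division by (x + 5): bring down 1; 1(-5) + 17 = 12; 12(-5) + 95 = 35; 35(-5) + 175 = 0 → quotient x^2 + 12x + 35, remainder 0.
Solve the quadratic x^2 + 12x + 35 = 0: discriminant = 12^2 - 4(1)(35) = 144 - 140 = 4.
sqrt(4) = 2, so x = (-12 ± 2)/2: x = -5 or x = -7.
Collecting all roots found:

x = -7, x = -5 (multiplicity 2)


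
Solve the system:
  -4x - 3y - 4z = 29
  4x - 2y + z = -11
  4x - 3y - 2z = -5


Using Cramer's rule. Expand each determinant along the first row.
D  = (-4)*[(-2)*(-2) - 1*(-3)] - (-3)*[4*(-2) - 1*4] + (-4)*[4*(-3) - (-2)*4]
  = (-4)*(7) - (-3)*(-12) + (-4)*(-4) = -48
Dx = 29*[(-2)*(-2) - 1*(-3)] - (-3)*[(-11)*(-2) - 1*(-5)] + (-4)*[(-11)*(-3) - (-2)*(-5)]
  = 29*(7) - (-3)*(27) + (-4)*(23) = 192
Dy = (-4)*[(-11)*(-2) - 1*(-5)] - 29*[4*(-2) - 1*4] + (-4)*[4*(-5) - (-11)*4]
  = (-4)*(27) - 29*(-12) + (-4)*(24) = 144
Dz = (-4)*[(-2)*(-5) - (-11)*(-3)] - (-3)*[4*(-5) - (-11)*4] + 29*[4*(-3) - (-2)*4]
  = (-4)*(-23) - (-3)*(24) + 29*(-4) = 48
x = Dx/D = 192/-48 = -4, y = Dy/D = 144/-48 = -3, z = Dz/D = 48/-48 = -1
Check eq1: (-4)(-4) + (-3)(-3) + (-4)(-1) = 29 = 29 ✓
Check eq2: (4)(-4) + (-2)(-3) + (1)(-1) = -11 = -11 ✓
Check eq3: (4)(-4) + (-3)(-3) + (-2)(-1) = -5 = -5 ✓

x = -4, y = -3, z = -1


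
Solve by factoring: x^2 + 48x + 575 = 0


We need two numbers that multiply to 575 and add to 48.
Those numbers are 25 and 23 (since 25 * 23 = 575 and 25 + 23 = 48).
So x^2 + 48x + 575 = (x + 25)(x + 23) = 0
Setting each factor to zero: x = -25 or x = -23

x = -25, x = -23


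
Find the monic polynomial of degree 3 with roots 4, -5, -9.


A monic polynomial with roots 4, -5, -9 is:
p(x) = (x - 4)(x + 5)(x + 9)
After multiplying by (x - 4): x - 4
After multiplying by (x + 5): x^2 + x - 20
After multiplying by (x + 9): x^3 + 10x^2 - 11x - 180

x^3 + 10x^2 - 11x - 180


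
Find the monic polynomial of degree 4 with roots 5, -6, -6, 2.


A monic polynomial with roots 5, -6, -6, 2 is:
p(x) = (x - 5)(x + 6)(x + 6)(x - 2)
After multiplying by (x - 5): x - 5
After multiplying by (x + 6): x^2 + x - 30
After multiplying by (x + 6): x^3 + 7x^2 - 24x - 180
After multiplying by (x - 2): x^4 + 5x^3 - 38x^2 - 132x + 360

x^4 + 5x^3 - 38x^2 - 132x + 360


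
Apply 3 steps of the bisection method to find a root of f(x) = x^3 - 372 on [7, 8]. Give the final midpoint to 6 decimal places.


f(x) = x^3 - 372
f(7) = -29 < 0
f(8) = 140 > 0

Step 1: midpoint = (7.000000 + 8.000000)/2 = 7.500000
  f(7.500000) = 49.875000
  f(mid) > 0, so root is in [7.000000, 7.500000]

Step 2: midpoint = (7.000000 + 7.500000)/2 = 7.250000
  f(7.250000) = 9.078125
  f(mid) > 0, so root is in [7.000000, 7.250000]

Step 3: midpoint = (7.000000 + 7.250000)/2 = 7.125000
  f(7.125000) = -10.294922
  f(mid) < 0, so root is in [7.125000, 7.250000]

midpoint = 7.125000


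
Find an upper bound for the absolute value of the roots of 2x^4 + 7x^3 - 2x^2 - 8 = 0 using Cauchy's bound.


Cauchy's bound: all roots r satisfy |r| <= 1 + max(|a_i/a_n|) for i = 0,...,n-1
where a_n is the leading coefficient.

Coefficients: [2, 7, -2, 0, -8]
Leading coefficient a_n = 2
Ratios |a_i/a_n|: 7/2, 1, 0, 4
Maximum ratio: 4
Cauchy's bound: |r| <= 1 + 4 = 5

Upper bound = 5


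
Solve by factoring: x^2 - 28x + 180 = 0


We need two numbers that multiply to 180 and add to -28.
Those numbers are -10 and -18 (since (-10) * (-18) = 180 and (-10) + (-18) = -28).
So x^2 - 28x + 180 = (x - 10)(x - 18) = 0
Setting each factor to zero: x = 10 or x = 18

x = 10, x = 18


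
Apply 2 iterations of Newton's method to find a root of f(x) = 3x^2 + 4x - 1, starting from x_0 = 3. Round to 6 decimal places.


Newton's method: x_(n+1) = x_n - f(x_n)/f'(x_n)
f(x) = 3x^2 + 4x - 1
f'(x) = 6x + 4

Iteration 1:
  f(3.000000) = 38.000000
  f'(3.000000) = 22.000000
  x_1 = 3.000000 - (38.000000)/(22.000000) = 1.272727

Iteration 2:
  f(1.272727) = 8.950413
  f'(1.272727) = 11.636364
  x_2 = 1.272727 - (8.950413)/(11.636364) = 0.503551

x_2 = 0.503551


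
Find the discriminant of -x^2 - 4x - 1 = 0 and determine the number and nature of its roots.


For ax^2 + bx + c = 0, discriminant D = b^2 - 4ac
Here a = -1, b = -4, c = -1
D = (-4)^2 - 4(-1)(-1) = 16 - 4 = 12

D = 12 > 0 but not a perfect square
The equation has 2 distinct real irrational roots.

Discriminant = 12, 2 distinct real irrational roots


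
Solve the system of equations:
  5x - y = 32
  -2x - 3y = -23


Using Cramer's rule:
Determinant D = (5)(-3) - (-2)(-1) = -15 - 2 = -17
Dx = (32)(-3) - (-23)(-1) = -96 - 23 = -119
Dy = (5)(-23) - (-2)(32) = -115 + 64 = -51
x = Dx/D = -119/-17 = 7
y = Dy/D = -51/-17 = 3

x = 7, y = 3


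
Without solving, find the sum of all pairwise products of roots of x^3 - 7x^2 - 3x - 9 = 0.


By Vieta's formulas for x^3 + bx^2 + cx + d = 0:
  r1 + r2 + r3 = -b/a = 7
  r1*r2 + r1*r3 + r2*r3 = c/a = -3
  r1*r2*r3 = -d/a = 9


Sum of pairwise products = -3


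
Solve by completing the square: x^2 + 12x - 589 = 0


Start: x^2 + 12x - 589 = 0
Move constant: x^2 + 12x = 589
Half of 12 is 6, squared is 36
Add 36 to both sides: x^2 + 12x + 36 = 625
(x + 6)^2 = 625
x + 6 = ±25
x = -6 + 25 = 19 or x = -6 - 25 = -31

x = -31, x = 19


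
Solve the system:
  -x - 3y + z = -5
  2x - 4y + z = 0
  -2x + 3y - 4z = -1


Using Cramer's rule. Expand each determinant along the first row.
D  = (-1)*[(-4)*(-4) - 1*3] - (-3)*[2*(-4) - 1*(-2)] + 1*[2*3 - (-4)*(-2)]
  = (-1)*(13) - (-3)*(-6) + 1*(-2) = -33
Dx = (-5)*[(-4)*(-4) - 1*3] - (-3)*[0*(-4) - 1*(-1)] + 1*[0*3 - (-4)*(-1)]
  = (-5)*(13) - (-3)*(1) + 1*(-4) = -66
Dy = (-1)*[0*(-4) - 1*(-1)] - (-5)*[2*(-4) - 1*(-2)] + 1*[2*(-1) - 0*(-2)]
  = (-1)*(1) - (-5)*(-6) + 1*(-2) = -33
Dz = (-1)*[(-4)*(-1) - 0*3] - (-3)*[2*(-1) - 0*(-2)] + (-5)*[2*3 - (-4)*(-2)]
  = (-1)*(4) - (-3)*(-2) + (-5)*(-2) = 0
x = Dx/D = -66/-33 = 2, y = Dy/D = -33/-33 = 1, z = Dz/D = 0/-33 = 0
Check eq1: (-1)(2) + (-3)(1) + (1)(0) = -5 = -5 ✓
Check eq2: (2)(2) + (-4)(1) + (1)(0) = 0 = 0 ✓
Check eq3: (-2)(2) + (3)(1) + (-4)(0) = -1 = -1 ✓

x = 2, y = 1, z = 0


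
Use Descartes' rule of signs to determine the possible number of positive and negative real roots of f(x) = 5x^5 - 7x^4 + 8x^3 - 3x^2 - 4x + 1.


Descartes' rule of signs:

For positive roots, count sign changes in f(x) = 5x^5 - 7x^4 + 8x^3 - 3x^2 - 4x + 1:
Signs of coefficients: +, -, +, -, -, +
Number of sign changes: 4
Possible positive real roots: 4, 2, 0

For negative roots, examine f(-x) = -5x^5 - 7x^4 - 8x^3 - 3x^2 + 4x + 1:
Signs of coefficients: -, -, -, -, +, +
Number of sign changes: 1
Possible negative real roots: 1

Positive roots: 4 or 2 or 0; Negative roots: 1


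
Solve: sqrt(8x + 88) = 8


Square both sides: 8x + 88 = 8^2 = 64
8x = 64 - 88 = -24
x = -3
Check: sqrt(8*(-3) + 88) = sqrt(64) = 8 ✓

x = -3


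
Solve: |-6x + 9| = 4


An absolute value equation |expr| = 4 gives two cases:
Case 1: -6x + 9 = 4
  -6x = -5, so x = 5/6
Case 2: -6x + 9 = -4
  -6x = -13, so x = 13/6

x = 5/6, x = 13/6


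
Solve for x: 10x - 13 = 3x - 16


Starting with: 10x - 13 = 3x - 16
Move all x terms to left: (10 - 3)x = -16 + 13
Simplify: 7x = -3
Divide both sides by 7: x = -3/7

x = -3/7


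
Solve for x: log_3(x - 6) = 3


Convert to exponential form: x - 6 = 3^3 = 27
x = 27 + 6 = 33
Check: log_3(33 - 6) = log_3(27) = log_3(27) = 3 ✓

x = 33


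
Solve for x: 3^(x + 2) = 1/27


Express both sides with the same base.
1/27 = 3^(-3)
Since the bases match, equate exponents: x + 2 = -3
So x = -3 - (2) = -5

x = -5


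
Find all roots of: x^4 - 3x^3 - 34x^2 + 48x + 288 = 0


Let p(x) = x^4 - 3x^3 - 34x^2 + 48x + 288. By the rational root theorem (leading coefficient 1), any rational root is an integer divisor of 288: try ±1, ±2, ... in turn.
Test x = 1: value = 300 ≠ 0.
Test x = -1: value = 210 ≠ 0.
Test x = 2: value = 240 ≠ 0.
Test x = -2: value = 96 ≠ 0.
Test x = 3: value = 126 ≠ 0.
Test x = -3: value = 0 ✓, so (x + 3) is a factor.
Synthetic division by (x + 3): bring down 1; 1(-3) - 3 = -6; (-6)(-3) - 34 = -16; (-16)(-3) + 48 = 96; 96(-3) + 288 = 0 → quotient x^3 - 6x^2 - 16x + 96, remainder 0.
Continue with the quotient x^3 - 6x^2 - 16x + 96 (candidates must divide 96; re-test x = -3 first in case it repeats).
Test x = -3: value = 63 ≠ 0.
Test x = 4: value = 0 ✓, so (x - 4) is a factor.
Synthetic division by (x - 4): bring down 1; 1(4) - 6 = -2; (-2)(4) - 16 = -24; (-24)(4) + 96 = 0 → quotient x^2 - 2x - 24, remainder 0.
Solve the quadratic x^2 - 2x - 24 = 0: discriminant = (-2)^2 - 4(1)(-24) = 4 + 96 = 100.
sqrt(100) = 10, so x = (2 ± 10)/2: x = 6 or x = -4.
Collecting all roots found:

x = -4, x = -3, x = 4, x = 6


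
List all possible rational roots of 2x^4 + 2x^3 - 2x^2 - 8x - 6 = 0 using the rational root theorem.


Rational root theorem: possible roots are ±p/q where:
  p divides the constant term (-6): p ∈ {1, 2, 3, 6}
  q divides the leading coefficient (2): q ∈ {1, 2}

All possible rational roots: -6, -3, -2, -3/2, -1, -1/2, 1/2, 1, 3/2, 2, 3, 6

-6, -3, -2, -3/2, -1, -1/2, 1/2, 1, 3/2, 2, 3, 6


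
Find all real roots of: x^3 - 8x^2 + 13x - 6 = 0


Let p(x) = x^3 - 8x^2 + 13x - 6. By the rational root theorem (leading coefficient 1), any rational root is an integer divisor of 6: try ±1, ±2, ... in turn.
Test x = 1: value = 0 ✓, so (x - 1) is a factor.
Synthetic division by (x - 1): bring down 1; 1(1) - 8 = -7; (-7)(1) + 13 = 6; 6(1) - 6 = 0 → quotient x^2 - 7x + 6, remainder 0.
Solve the quadratic x^2 - 7x + 6 = 0: discriminant = (-7)^2 - 4(1)(6) = 49 - 24 = 25.
sqrt(25) = 5, so x = (7 ± 5)/2: x = 6 or x = 1.

x = 1 (multiplicity 2), x = 6


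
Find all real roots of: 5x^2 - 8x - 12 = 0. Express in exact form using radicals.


Using the quadratic formula: x = (-b ± sqrt(b^2 - 4ac)) / (2a)
Here a = 5, b = -8, c = -12
Discriminant = b^2 - 4ac = (-8)^2 - 4(5)(-12) = 64 + 240 = 304
Since discriminant = 304 > 0, there are two real roots.
x = (8 ± 4*sqrt(19)) / 10
Simplifying: x = (4 ± 2*sqrt(19)) / 5
Numerically: x ≈ 2.5436 or x ≈ -0.9436

x = (4 + 2*sqrt(19)) / 5 or x = (4 - 2*sqrt(19)) / 5


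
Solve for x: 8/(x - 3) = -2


Multiply both sides by (x - 3): 8 = -2(x - 3)
Distribute: 8 = -2x + 6
-2x = 8 - 6 = 2
x = -1

x = -1


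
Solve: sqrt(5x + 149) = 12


Square both sides: 5x + 149 = 12^2 = 144
5x = 144 - 149 = -5
x = -1
Check: sqrt(5*(-1) + 149) = sqrt(144) = 12 ✓

x = -1


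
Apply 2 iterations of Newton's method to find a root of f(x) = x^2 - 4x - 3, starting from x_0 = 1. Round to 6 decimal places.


Newton's method: x_(n+1) = x_n - f(x_n)/f'(x_n)
f(x) = x^2 - 4x - 3
f'(x) = 2x - 4

Iteration 1:
  f(1.000000) = -6.000000
  f'(1.000000) = -2.000000
  x_1 = 1.000000 - (-6.000000)/(-2.000000) = -2.000000

Iteration 2:
  f(-2.000000) = 9.000000
  f'(-2.000000) = -8.000000
  x_2 = -2.000000 - (9.000000)/(-8.000000) = -0.875000

x_2 = -0.875000


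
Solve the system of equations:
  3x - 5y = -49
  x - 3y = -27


Using Cramer's rule:
Determinant D = (3)(-3) - (1)(-5) = -9 + 5 = -4
Dx = (-49)(-3) - (-27)(-5) = 147 - 135 = 12
Dy = (3)(-27) - (1)(-49) = -81 + 49 = -32
x = Dx/D = 12/-4 = -3
y = Dy/D = -32/-4 = 8

x = -3, y = 8


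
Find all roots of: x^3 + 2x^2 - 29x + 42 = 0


Let p(x) = x^3 + 2x^2 - 29x + 42. By the rational root theorem (leading coefficient 1), any rational root is an integer divisor of 42: try ±1, ±2, ... in turn.
Test x = 1: value = 16 ≠ 0.
Test x = -1: value = 72 ≠ 0.
Test x = 2: value = 0 ✓, so (x - 2) is a factor.
Synthetic division by (x - 2): bring down 1; 1(2) + 2 = 4; 4(2) - 29 = -21; (-21)(2) + 42 = 0 → quotient x^2 + 4x - 21, remainder 0.
Solve the quadratic x^2 + 4x - 21 = 0: discriminant = 4^2 - 4(1)(-21) = 16 + 84 = 100.
sqrt(100) = 10, so x = (-4 ± 10)/2: x = 3 or x = -7.
Collecting all roots found:

x = -7, x = 2, x = 3


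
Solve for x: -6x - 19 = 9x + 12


Starting with: -6x - 19 = 9x + 12
Move all x terms to left: (-6 - 9)x = 12 + 19
Simplify: -15x = 31
Divide both sides by -15: x = -31/15

x = -31/15


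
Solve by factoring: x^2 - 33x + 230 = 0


We need two numbers that multiply to 230 and add to -33.
Those numbers are -10 and -23 (since (-10) * (-23) = 230 and (-10) + (-23) = -33).
So x^2 - 33x + 230 = (x - 10)(x - 23) = 0
Setting each factor to zero: x = 10 or x = 23

x = 10, x = 23


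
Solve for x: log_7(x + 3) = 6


Convert to exponential form: x + 3 = 7^6 = 117649
x = 117649 - 3 = 117646
Check: log_7(117646 + 3) = log_7(117649) = log_7(117649) = 6 ✓

x = 117646


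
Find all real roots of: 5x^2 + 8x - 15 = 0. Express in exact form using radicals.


Using the quadratic formula: x = (-b ± sqrt(b^2 - 4ac)) / (2a)
Here a = 5, b = 8, c = -15
Discriminant = b^2 - 4ac = 8^2 - 4(5)(-15) = 64 + 300 = 364
Since discriminant = 364 > 0, there are two real roots.
x = (-8 ± 2*sqrt(91)) / 10
Simplifying: x = (-4 ± sqrt(91)) / 5
Numerically: x ≈ 1.1079 or x ≈ -2.7079

x = (-4 + sqrt(91)) / 5 or x = (-4 - sqrt(91)) / 5


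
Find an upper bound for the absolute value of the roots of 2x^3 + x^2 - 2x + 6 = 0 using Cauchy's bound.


Cauchy's bound: all roots r satisfy |r| <= 1 + max(|a_i/a_n|) for i = 0,...,n-1
where a_n is the leading coefficient.

Coefficients: [2, 1, -2, 6]
Leading coefficient a_n = 2
Ratios |a_i/a_n|: 1/2, 1, 3
Maximum ratio: 3
Cauchy's bound: |r| <= 1 + 3 = 4

Upper bound = 4


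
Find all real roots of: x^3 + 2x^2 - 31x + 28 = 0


Let p(x) = x^3 + 2x^2 - 31x + 28. By the rational root theorem (leading coefficient 1), any rational root is an integer divisor of 28: try ±1, ±2, ... in turn.
Test x = 1: value = 0 ✓, so (x - 1) is a factor.
Synthetic division by (x - 1): bring down 1; 1(1) + 2 = 3; 3(1) - 31 = -28; (-28)(1) + 28 = 0 → quotient x^2 + 3x - 28, remainder 0.
Solve the quadratic x^2 + 3x - 28 = 0: discriminant = 3^2 - 4(1)(-28) = 9 + 112 = 121.
sqrt(121) = 11, so x = (-3 ± 11)/2: x = 4 or x = -7.

x = -7, x = 1, x = 4


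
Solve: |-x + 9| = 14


An absolute value equation |expr| = 14 gives two cases:
Case 1: -x + 9 = 14
  -x = 5, so x = -5
Case 2: -x + 9 = -14
  -x = -23, so x = 23

x = -5, x = 23


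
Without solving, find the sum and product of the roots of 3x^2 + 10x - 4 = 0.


By Vieta's formulas for ax^2 + bx + c = 0:
  Sum of roots = -b/a
  Product of roots = c/a

Here a = 3, b = 10, c = -4
Sum = -(10)/3 = -10/3
Product = -4/3 = -4/3

Sum = -10/3, Product = -4/3


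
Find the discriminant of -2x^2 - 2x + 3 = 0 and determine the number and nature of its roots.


For ax^2 + bx + c = 0, discriminant D = b^2 - 4ac
Here a = -2, b = -2, c = 3
D = (-2)^2 - 4(-2)(3) = 4 + 24 = 28

D = 28 > 0 but not a perfect square
The equation has 2 distinct real irrational roots.

Discriminant = 28, 2 distinct real irrational roots


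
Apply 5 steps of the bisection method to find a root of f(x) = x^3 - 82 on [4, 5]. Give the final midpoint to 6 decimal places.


f(x) = x^3 - 82
f(4) = -18 < 0
f(5) = 43 > 0

Step 1: midpoint = (4.000000 + 5.000000)/2 = 4.500000
  f(4.500000) = 9.125000
  f(mid) > 0, so root is in [4.000000, 4.500000]

Step 2: midpoint = (4.000000 + 4.500000)/2 = 4.250000
  f(4.250000) = -5.234375
  f(mid) < 0, so root is in [4.250000, 4.500000]

Step 3: midpoint = (4.250000 + 4.500000)/2 = 4.375000
  f(4.375000) = 1.740234
  f(mid) > 0, so root is in [4.250000, 4.375000]

Step 4: midpoint = (4.250000 + 4.375000)/2 = 4.312500
  f(4.312500) = -1.797607
  f(mid) < 0, so root is in [4.312500, 4.375000]

Step 5: midpoint = (4.312500 + 4.375000)/2 = 4.343750
  f(4.343750) = -0.041412
  f(mid) < 0, so root is in [4.343750, 4.375000]

midpoint = 4.343750


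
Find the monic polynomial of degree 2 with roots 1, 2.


A monic polynomial with roots 1, 2 is:
p(x) = (x - 1)(x - 2)
After multiplying by (x - 1): x - 1
After multiplying by (x - 2): x^2 - 3x + 2

x^2 - 3x + 2


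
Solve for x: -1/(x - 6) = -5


Multiply both sides by (x - 6): -1 = -5(x - 6)
Distribute: -1 = -5x + 30
-5x = -1 - 30 = -31
x = 31/5

x = 31/5


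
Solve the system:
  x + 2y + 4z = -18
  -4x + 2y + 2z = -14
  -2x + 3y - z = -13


Using Cramer's rule. Expand each determinant along the first row.
D  = 1*[2*(-1) - 2*3] - 2*[(-4)*(-1) - 2*(-2)] + 4*[(-4)*3 - 2*(-2)]
  = 1*(-8) - 2*(8) + 4*(-8) = -56
Dx = (-18)*[2*(-1) - 2*3] - 2*[(-14)*(-1) - 2*(-13)] + 4*[(-14)*3 - 2*(-13)]
  = (-18)*(-8) - 2*(40) + 4*(-16) = 0
Dy = 1*[(-14)*(-1) - 2*(-13)] - (-18)*[(-4)*(-1) - 2*(-2)] + 4*[(-4)*(-13) - (-14)*(-2)]
  = 1*(40) - (-18)*(8) + 4*(24) = 280
Dz = 1*[2*(-13) - (-14)*3] - 2*[(-4)*(-13) - (-14)*(-2)] + (-18)*[(-4)*3 - 2*(-2)]
  = 1*(16) - 2*(24) + (-18)*(-8) = 112
x = Dx/D = 0/-56 = 0, y = Dy/D = 280/-56 = -5, z = Dz/D = 112/-56 = -2
Check eq1: (1)(0) + (2)(-5) + (4)(-2) = -18 = -18 ✓
Check eq2: (-4)(0) + (2)(-5) + (2)(-2) = -14 = -14 ✓
Check eq3: (-2)(0) + (3)(-5) + (-1)(-2) = -13 = -13 ✓

x = 0, y = -5, z = -2


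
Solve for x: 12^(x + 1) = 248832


Express both sides with the same base.
248832 = 12^5
Since the bases match, equate exponents: x + 1 = 5
So x = 5 - (1) = 4

x = 4


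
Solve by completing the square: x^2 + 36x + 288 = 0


Start: x^2 + 36x + 288 = 0
Move constant: x^2 + 36x = -288
Half of 36 is 18, squared is 324
Add 324 to both sides: x^2 + 36x + 324 = 36
(x + 18)^2 = 36
x + 18 = ±6
x = -18 + 6 = -12 or x = -18 - 6 = -24

x = -24, x = -12


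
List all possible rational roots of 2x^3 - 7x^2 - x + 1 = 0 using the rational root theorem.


Rational root theorem: possible roots are ±p/q where:
  p divides the constant term (1): p ∈ {1}
  q divides the leading coefficient (2): q ∈ {1, 2}

All possible rational roots: -1, -1/2, 1/2, 1

-1, -1/2, 1/2, 1


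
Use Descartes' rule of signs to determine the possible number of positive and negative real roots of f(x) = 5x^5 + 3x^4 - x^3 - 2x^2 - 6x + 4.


Descartes' rule of signs:

For positive roots, count sign changes in f(x) = 5x^5 + 3x^4 - x^3 - 2x^2 - 6x + 4:
Signs of coefficients: +, +, -, -, -, +
Number of sign changes: 2
Possible positive real roots: 2, 0

For negative roots, examine f(-x) = -5x^5 + 3x^4 + x^3 - 2x^2 + 6x + 4:
Signs of coefficients: -, +, +, -, +, +
Number of sign changes: 3
Possible negative real roots: 3, 1

Positive roots: 2 or 0; Negative roots: 3 or 1


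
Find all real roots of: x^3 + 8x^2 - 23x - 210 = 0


Let p(x) = x^3 + 8x^2 - 23x - 210. By the rational root theorem (leading coefficient 1), any rational root is an integer divisor of 210: try ±1, ±2, ... in turn.
Test x = 1: value = -224 ≠ 0.
Test x = -1: value = -180 ≠ 0.
Test x = 2: value = -216 ≠ 0.
Test x = -2: value = -140 ≠ 0.
Test x = 3: value = -180 ≠ 0.
Test x = -3: value = -96 ≠ 0.
Test x = 5: value = 0 ✓, so (x - 5) is a factor.
Synthetic division by (x - 5): bring down 1; 1(5) + 8 = 13; 13(5) - 23 = 42; 42(5) - 210 = 0 → quotient x^2 + 13x + 42, remainder 0.
Solve the quadratic x^2 + 13x + 42 = 0: discriminant = 13^2 - 4(1)(42) = 169 - 168 = 1.
sqrt(1) = 1, so x = (-13 ± 1)/2: x = -6 or x = -7.

x = -7, x = -6, x = 5


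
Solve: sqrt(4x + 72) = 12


Square both sides: 4x + 72 = 12^2 = 144
4x = 144 - 72 = 72
x = 18
Check: sqrt(4*18 + 72) = sqrt(144) = 12 ✓

x = 18


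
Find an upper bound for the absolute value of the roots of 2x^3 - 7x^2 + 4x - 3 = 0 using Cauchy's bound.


Cauchy's bound: all roots r satisfy |r| <= 1 + max(|a_i/a_n|) for i = 0,...,n-1
where a_n is the leading coefficient.

Coefficients: [2, -7, 4, -3]
Leading coefficient a_n = 2
Ratios |a_i/a_n|: 7/2, 2, 3/2
Maximum ratio: 7/2
Cauchy's bound: |r| <= 1 + 7/2 = 9/2

Upper bound = 9/2


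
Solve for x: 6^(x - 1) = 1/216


Express both sides with the same base.
1/216 = 6^(-3)
Since the bases match, equate exponents: x - 1 = -3
So x = -3 - (-1) = -2

x = -2


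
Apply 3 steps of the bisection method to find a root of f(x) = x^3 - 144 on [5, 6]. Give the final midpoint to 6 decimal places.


f(x) = x^3 - 144
f(5) = -19 < 0
f(6) = 72 > 0

Step 1: midpoint = (5.000000 + 6.000000)/2 = 5.500000
  f(5.500000) = 22.375000
  f(mid) > 0, so root is in [5.000000, 5.500000]

Step 2: midpoint = (5.000000 + 5.500000)/2 = 5.250000
  f(5.250000) = 0.703125
  f(mid) > 0, so root is in [5.000000, 5.250000]

Step 3: midpoint = (5.000000 + 5.250000)/2 = 5.125000
  f(5.125000) = -9.388672
  f(mid) < 0, so root is in [5.125000, 5.250000]

midpoint = 5.125000


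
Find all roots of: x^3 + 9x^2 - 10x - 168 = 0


Let p(x) = x^3 + 9x^2 - 10x - 168. By the rational root theorem (leading coefficient 1), any rational root is an integer divisor of 168: try ±1, ±2, ... in turn.
Test x = 1: value = -168 ≠ 0.
Test x = -1: value = -150 ≠ 0.
Test x = 2: value = -144 ≠ 0.
Test x = -2: value = -120 ≠ 0.
Test x = 3: value = -90 ≠ 0.
Test x = -3: value = -84 ≠ 0.
Test x = 4: value = 0 ✓, so (x - 4) is a factor.
Synthetic division by (x - 4): bring down 1; 1(4) + 9 = 13; 13(4) - 10 = 42; 42(4) - 168 = 0 → quotient x^2 + 13x + 42, remainder 0.
Solve the quadratic x^2 + 13x + 42 = 0: discriminant = 13^2 - 4(1)(42) = 169 - 168 = 1.
sqrt(1) = 1, so x = (-13 ± 1)/2: x = -6 or x = -7.
Collecting all roots found:

x = -7, x = -6, x = 4


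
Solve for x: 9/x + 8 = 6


Subtract 8 from both sides: 9/x = -2
Multiply both sides by x: 9 = -2 * x
Divide by -2: x = -9/2

x = -9/2


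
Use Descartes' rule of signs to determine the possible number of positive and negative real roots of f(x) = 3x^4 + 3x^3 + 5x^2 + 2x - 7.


Descartes' rule of signs:

For positive roots, count sign changes in f(x) = 3x^4 + 3x^3 + 5x^2 + 2x - 7:
Signs of coefficients: +, +, +, +, -
Number of sign changes: 1
Possible positive real roots: 1

For negative roots, examine f(-x) = 3x^4 - 3x^3 + 5x^2 - 2x - 7:
Signs of coefficients: +, -, +, -, -
Number of sign changes: 3
Possible negative real roots: 3, 1

Positive roots: 1; Negative roots: 3 or 1


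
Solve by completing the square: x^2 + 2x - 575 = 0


Start: x^2 + 2x - 575 = 0
Move constant: x^2 + 2x = 575
Half of 2 is 1, squared is 1
Add 1 to both sides: x^2 + 2x + 1 = 576
(x + 1)^2 = 576
x + 1 = ±24
x = -1 + 24 = 23 or x = -1 - 24 = -25

x = -25, x = 23
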